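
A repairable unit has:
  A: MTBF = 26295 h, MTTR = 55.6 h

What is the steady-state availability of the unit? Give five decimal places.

0.99789

A(A) = MTBF/(MTBF+MTTR) = 26295/(26295+55.6) = 0.99789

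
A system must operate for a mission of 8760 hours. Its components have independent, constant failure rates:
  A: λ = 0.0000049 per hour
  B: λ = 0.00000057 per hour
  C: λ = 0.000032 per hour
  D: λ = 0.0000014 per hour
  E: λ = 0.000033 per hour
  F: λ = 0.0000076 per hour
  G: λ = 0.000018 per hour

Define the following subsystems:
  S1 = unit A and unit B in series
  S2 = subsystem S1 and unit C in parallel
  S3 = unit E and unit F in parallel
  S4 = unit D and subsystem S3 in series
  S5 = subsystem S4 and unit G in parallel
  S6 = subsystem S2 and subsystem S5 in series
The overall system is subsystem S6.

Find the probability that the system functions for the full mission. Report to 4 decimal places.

R(A) = exp(−0.0000049 × 8760) = 0.957984
R(B) = exp(−0.00000057 × 8760) = 0.995019
R(C) = exp(−0.000032 × 8760) = 0.755542
R(D) = exp(−0.0000014 × 8760) = 0.987811
R(E) = exp(−0.000033 × 8760) = 0.748952
R(F) = exp(−0.0000076 × 8760) = 0.935592
R(G) = exp(−0.000018 × 8760) = 0.854123
Series (A and B): 0.957984 × 0.995019 = 0.953212
Parallel ([0.953212] and C): 1 − (1 − 0.953212)(1 − 0.755542) = 0.988562
Parallel (E and F): 1 − (1 − 0.748952)(1 − 0.935592) = 0.983831
Series (D and [0.983831]): 0.987811 × 0.983831 = 0.971839
Parallel ([0.971839] and G): 1 − (1 − 0.971839)(1 − 0.854123) = 0.995892
Series ([0.988562] and [0.995892]): 0.988562 × 0.995892 = 0.9845

0.9845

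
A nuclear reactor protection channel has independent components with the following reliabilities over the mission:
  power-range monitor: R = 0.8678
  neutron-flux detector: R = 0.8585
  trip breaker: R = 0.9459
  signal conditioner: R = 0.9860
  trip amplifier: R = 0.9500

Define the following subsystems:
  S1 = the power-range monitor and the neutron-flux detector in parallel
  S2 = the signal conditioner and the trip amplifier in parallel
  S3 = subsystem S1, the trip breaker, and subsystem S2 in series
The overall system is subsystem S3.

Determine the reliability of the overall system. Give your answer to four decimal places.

Parallel (power-range monitor and neutron-flux detector): 1 − (1 − 0.867800)(1 − 0.858500) = 0.981294
Parallel (signal conditioner and trip amplifier): 1 − (1 − 0.986000)(1 − 0.950000) = 0.999300
Series ([0.981294], trip breaker, and [0.999300]): 0.981294 × 0.945900 × 0.999300 = 0.9276

0.9276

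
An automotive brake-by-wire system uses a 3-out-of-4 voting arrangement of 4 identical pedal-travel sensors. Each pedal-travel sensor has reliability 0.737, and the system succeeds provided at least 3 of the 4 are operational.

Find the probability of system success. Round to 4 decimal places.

R = Σ_{i=3}^{4} C(4,i) p^i (1−p)^{4−i} with p = 0.737
C(4,3)·0.737^3·0.263^1 = 0.421132
C(4,4)·0.737^4·0.263^0 = 0.295033
Sum = 0.7162

0.7162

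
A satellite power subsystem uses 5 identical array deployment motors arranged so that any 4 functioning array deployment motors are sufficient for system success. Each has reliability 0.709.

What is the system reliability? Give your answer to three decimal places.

0.547

R = Σ_{i=4}^{5} C(5,i) p^i (1−p)^{5−i} with p = 0.709
C(5,4)·0.709^4·0.291^1 = 0.36766
C(5,5)·0.709^5·0.291^0 = 0.17916
Sum = 0.547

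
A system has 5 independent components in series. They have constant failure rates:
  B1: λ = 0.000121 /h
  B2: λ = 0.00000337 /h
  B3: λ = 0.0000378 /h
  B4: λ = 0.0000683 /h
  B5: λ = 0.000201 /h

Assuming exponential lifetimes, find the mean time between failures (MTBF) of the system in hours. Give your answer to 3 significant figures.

Series of exponential components: λ_sys = Σ λ_i
λ_sys = 0.000121 + 0.00000337 + 0.0000378 + 0.0000683 + 0.000201 = 4.3147e-04 /h
MTBF = 1 / λ_sys = 2320 h

2320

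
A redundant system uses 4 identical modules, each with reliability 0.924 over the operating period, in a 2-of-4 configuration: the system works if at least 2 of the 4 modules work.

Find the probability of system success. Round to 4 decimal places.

R = Σ_{i=2}^{4} C(4,i) p^i (1−p)^{4−i} with p = 0.924
C(4,2)·0.924^2·0.076^2 = 0.029588
C(4,3)·0.924^3·0.076^1 = 0.239822
C(4,4)·0.924^4·0.076^0 = 0.728933
Sum = 0.9983

0.9983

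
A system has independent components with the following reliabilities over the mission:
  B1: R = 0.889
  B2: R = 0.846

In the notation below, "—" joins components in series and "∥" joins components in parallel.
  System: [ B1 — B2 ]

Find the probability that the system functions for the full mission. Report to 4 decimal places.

0.7521

Series (B1 and B2): 0.889000 × 0.846000 = 0.7521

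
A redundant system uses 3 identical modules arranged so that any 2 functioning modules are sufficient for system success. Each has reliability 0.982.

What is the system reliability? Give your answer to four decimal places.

R = Σ_{i=2}^{3} C(3,i) p^i (1−p)^{3−i} with p = 0.982
C(3,2)·0.982^2·0.018^1 = 0.052073
C(3,3)·0.982^3·0.018^0 = 0.946966
Sum = 0.9990

0.9990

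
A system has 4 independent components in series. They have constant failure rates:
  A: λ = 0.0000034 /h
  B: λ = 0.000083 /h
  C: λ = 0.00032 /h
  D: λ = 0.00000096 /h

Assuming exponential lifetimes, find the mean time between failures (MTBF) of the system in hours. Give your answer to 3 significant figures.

2450

Series of exponential components: λ_sys = Σ λ_i
λ_sys = 0.0000034 + 0.000083 + 0.00032 + 0.00000096 = 4.0736e-04 /h
MTBF = 1 / λ_sys = 2450 h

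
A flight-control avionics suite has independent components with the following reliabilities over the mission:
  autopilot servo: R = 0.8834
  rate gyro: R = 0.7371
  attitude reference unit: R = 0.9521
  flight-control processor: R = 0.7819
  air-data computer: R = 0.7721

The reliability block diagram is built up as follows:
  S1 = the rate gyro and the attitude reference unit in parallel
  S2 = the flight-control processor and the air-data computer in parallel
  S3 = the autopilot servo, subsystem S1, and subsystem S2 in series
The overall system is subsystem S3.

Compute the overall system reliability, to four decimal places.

0.8289

Parallel (rate gyro and attitude reference unit): 1 − (1 − 0.737100)(1 − 0.952100) = 0.987407
Parallel (flight-control processor and air-data computer): 1 − (1 − 0.781900)(1 − 0.772100) = 0.950295
Series (autopilot servo, [0.987407], and [0.950295]): 0.883400 × 0.987407 × 0.950295 = 0.8289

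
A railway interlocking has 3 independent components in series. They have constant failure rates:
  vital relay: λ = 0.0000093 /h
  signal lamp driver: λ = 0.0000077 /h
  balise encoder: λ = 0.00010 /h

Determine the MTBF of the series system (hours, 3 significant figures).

Series of exponential components: λ_sys = Σ λ_i
λ_sys = 0.0000093 + 0.0000077 + 0.00010 = 1.1700e-04 /h
MTBF = 1 / λ_sys = 8550 h

8550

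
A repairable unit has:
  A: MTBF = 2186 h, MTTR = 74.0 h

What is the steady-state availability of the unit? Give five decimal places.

0.96726

A(A) = MTBF/(MTBF+MTTR) = 2186/(2186+74.0) = 0.96726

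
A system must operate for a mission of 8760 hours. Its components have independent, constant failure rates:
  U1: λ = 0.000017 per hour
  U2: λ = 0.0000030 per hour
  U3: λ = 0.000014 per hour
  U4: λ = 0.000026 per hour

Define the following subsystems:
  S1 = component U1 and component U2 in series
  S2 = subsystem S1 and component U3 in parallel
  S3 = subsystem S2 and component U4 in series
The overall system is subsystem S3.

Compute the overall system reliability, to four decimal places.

0.7815

R(U1) = exp(−0.000017 × 8760) = 0.861638
R(U2) = exp(−0.0000030 × 8760) = 0.974062
R(U3) = exp(−0.000014 × 8760) = 0.884582
R(U4) = exp(−0.000026 × 8760) = 0.796315
Series (U1 and U2): 0.861638 × 0.974062 = 0.839289
Parallel ([0.839289] and U3): 1 − (1 − 0.839289)(1 − 0.884582) = 0.981451
Series ([0.981451] and U4): 0.981451 × 0.796315 = 0.7815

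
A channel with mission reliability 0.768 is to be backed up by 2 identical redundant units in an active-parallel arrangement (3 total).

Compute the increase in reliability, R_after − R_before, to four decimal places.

0.2195

R_before = 0.768
R_after = 1 − (1 − 0.768)^3 = 0.9875
ΔR = 0.9875 − 0.768 = 0.2195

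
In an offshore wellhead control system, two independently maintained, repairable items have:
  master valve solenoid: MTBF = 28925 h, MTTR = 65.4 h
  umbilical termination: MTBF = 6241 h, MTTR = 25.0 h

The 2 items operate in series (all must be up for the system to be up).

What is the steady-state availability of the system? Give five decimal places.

A(master valve solenoid) = MTBF/(MTBF+MTTR) = 28925/(28925+65.4) = 0.997744
A(umbilical termination) = MTBF/(MTBF+MTTR) = 6241/(6241+25.0) = 0.996010
Series availability: 0.997744 × 0.996010 = 0.99376

0.99376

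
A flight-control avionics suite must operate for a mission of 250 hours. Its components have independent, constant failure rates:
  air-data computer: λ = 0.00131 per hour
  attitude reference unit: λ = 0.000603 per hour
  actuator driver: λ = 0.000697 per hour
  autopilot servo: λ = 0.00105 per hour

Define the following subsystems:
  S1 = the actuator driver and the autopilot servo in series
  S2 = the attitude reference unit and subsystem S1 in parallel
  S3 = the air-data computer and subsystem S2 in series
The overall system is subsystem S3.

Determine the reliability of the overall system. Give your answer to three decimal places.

0.685

R(air-data computer) = exp(−0.00131 × 250) = 0.72072
R(attitude reference unit) = exp(−0.000603 × 250) = 0.86006
R(actuator driver) = exp(−0.000697 × 250) = 0.84009
R(autopilot servo) = exp(−0.00105 × 250) = 0.76913
Series (actuator driver and autopilot servo): 0.84009 × 0.76913 = 0.64614
Parallel (attitude reference unit and [0.64614]): 1 − (1 − 0.86006)(1 − 0.64614) = 0.95048
Series (air-data computer and [0.95048]): 0.72072 × 0.95048 = 0.685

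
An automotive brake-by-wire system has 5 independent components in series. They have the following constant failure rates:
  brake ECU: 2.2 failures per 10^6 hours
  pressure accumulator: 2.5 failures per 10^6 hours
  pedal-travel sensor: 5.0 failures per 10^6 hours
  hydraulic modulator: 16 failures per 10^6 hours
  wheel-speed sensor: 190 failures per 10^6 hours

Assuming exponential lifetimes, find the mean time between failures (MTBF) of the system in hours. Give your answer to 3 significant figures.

Series of exponential components: λ_sys = Σ λ_i
λ_sys = 0.0000022 + 0.0000025 + 0.0000050 + 0.000016 + 0.00019 = 2.1570e-04 /h
MTBF = 1 / λ_sys = 4640 h

4640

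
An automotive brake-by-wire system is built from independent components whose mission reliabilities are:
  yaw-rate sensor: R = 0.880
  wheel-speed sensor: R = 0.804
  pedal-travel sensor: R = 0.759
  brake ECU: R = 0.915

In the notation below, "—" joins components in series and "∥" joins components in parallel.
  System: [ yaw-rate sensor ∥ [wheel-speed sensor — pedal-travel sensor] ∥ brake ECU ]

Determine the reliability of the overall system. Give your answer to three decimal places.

0.996

Series (wheel-speed sensor and pedal-travel sensor): 0.80400 × 0.75900 = 0.61024
Parallel (yaw-rate sensor, [0.61024], and brake ECU): 1 − (1 − 0.88000)(1 − 0.61024)(1 − 0.91500) = 0.996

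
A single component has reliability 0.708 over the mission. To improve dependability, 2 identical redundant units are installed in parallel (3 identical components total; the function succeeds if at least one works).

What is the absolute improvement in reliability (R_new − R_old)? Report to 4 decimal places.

R_before = 0.708
R_after = 1 − (1 − 0.708)^3 = 0.9751
ΔR = 0.9751 − 0.708 = 0.2671

0.2671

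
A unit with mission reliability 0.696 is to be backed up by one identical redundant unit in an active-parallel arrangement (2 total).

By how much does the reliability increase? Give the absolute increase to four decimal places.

R_before = 0.696
R_after = 1 − (1 − 0.696)^2 = 0.9076
ΔR = 0.9076 − 0.696 = 0.2116

0.2116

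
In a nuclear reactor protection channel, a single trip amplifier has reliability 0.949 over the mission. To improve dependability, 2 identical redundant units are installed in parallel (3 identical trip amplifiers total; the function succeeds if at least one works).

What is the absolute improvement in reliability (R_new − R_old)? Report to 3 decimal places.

R_before = 0.949
R_after = 1 − (1 − 0.949)^3 = 1.000
ΔR = 1.000 − 0.949 = 0.051

0.051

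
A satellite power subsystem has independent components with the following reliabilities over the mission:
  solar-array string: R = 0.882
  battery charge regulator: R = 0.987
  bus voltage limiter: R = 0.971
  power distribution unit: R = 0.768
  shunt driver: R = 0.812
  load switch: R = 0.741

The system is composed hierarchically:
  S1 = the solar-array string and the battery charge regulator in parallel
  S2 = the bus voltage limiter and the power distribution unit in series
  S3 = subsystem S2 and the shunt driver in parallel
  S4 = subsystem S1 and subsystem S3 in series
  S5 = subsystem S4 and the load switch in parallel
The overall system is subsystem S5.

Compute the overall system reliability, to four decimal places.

Parallel (solar-array string and battery charge regulator): 1 − (1 − 0.882000)(1 − 0.987000) = 0.998466
Series (bus voltage limiter and power distribution unit): 0.971000 × 0.768000 = 0.745728
Parallel ([0.745728] and shunt driver): 1 − (1 − 0.745728)(1 − 0.812000) = 0.952197
Series ([0.998466] and [0.952197]): 0.998466 × 0.952197 = 0.950736
Parallel ([0.950736] and load switch): 1 − (1 − 0.950736)(1 − 0.741000) = 0.9872

0.9872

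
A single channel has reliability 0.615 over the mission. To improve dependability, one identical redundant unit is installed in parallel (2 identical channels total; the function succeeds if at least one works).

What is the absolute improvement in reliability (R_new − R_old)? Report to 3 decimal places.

0.237

R_before = 0.615
R_after = 1 − (1 − 0.615)^2 = 0.852
ΔR = 0.852 − 0.615 = 0.237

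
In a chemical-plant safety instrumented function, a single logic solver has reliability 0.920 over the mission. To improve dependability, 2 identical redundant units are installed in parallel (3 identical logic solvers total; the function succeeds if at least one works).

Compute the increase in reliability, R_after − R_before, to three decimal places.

R_before = 0.920
R_after = 1 − (1 − 0.920)^3 = 0.999
ΔR = 0.999 − 0.920 = 0.079

0.079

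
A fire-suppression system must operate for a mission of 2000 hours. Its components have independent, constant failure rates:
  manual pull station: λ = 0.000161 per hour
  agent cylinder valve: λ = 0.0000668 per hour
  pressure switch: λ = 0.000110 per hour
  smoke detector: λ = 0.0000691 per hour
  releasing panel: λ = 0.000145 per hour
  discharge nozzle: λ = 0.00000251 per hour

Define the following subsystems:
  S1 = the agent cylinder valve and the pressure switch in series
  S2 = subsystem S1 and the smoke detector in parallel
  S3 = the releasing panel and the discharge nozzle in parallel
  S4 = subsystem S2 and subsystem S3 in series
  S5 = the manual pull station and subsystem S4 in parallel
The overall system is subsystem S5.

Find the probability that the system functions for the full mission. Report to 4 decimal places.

R(manual pull station) = exp(−0.000161 × 2000) = 0.724698
R(agent cylinder valve) = exp(−0.0000668 × 2000) = 0.874940
R(pressure switch) = exp(−0.000110 × 2000) = 0.802519
R(smoke detector) = exp(−0.0000691 × 2000) = 0.870924
R(releasing panel) = exp(−0.000145 × 2000) = 0.748264
R(discharge nozzle) = exp(−0.00000251 × 2000) = 0.994993
Series (agent cylinder valve and pressure switch): 0.874940 × 0.802519 = 0.702156
Parallel ([0.702156] and smoke detector): 1 − (1 − 0.702156)(1 − 0.870924) = 0.961555
Parallel (releasing panel and discharge nozzle): 1 − (1 − 0.748264)(1 − 0.994993) = 0.998740
Series ([0.961555] and [0.998740]): 0.961555 × 0.998740 = 0.960343
Parallel (manual pull station and [0.960343]): 1 − (1 − 0.724698)(1 − 0.960343) = 0.9891

0.9891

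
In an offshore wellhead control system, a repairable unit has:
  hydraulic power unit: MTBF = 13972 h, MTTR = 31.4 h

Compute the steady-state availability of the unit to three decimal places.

A(hydraulic power unit) = MTBF/(MTBF+MTTR) = 13972/(13972+31.4) = 0.998

0.998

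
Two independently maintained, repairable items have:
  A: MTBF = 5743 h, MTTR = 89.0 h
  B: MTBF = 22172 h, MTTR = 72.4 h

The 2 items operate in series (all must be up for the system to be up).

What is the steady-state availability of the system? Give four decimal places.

A(A) = MTBF/(MTBF+MTTR) = 5743/(5743+89.0) = 0.984739
A(B) = MTBF/(MTBF+MTTR) = 22172/(22172+72.4) = 0.996745
Series availability: 0.984739 × 0.996745 = 0.9815

0.9815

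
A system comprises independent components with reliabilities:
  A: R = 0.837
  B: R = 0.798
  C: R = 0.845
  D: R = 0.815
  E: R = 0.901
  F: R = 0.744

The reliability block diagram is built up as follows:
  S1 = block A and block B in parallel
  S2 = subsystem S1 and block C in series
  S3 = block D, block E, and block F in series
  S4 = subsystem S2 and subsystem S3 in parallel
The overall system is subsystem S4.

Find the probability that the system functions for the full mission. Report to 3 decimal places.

Parallel (A and B): 1 − (1 − 0.83700)(1 − 0.79800) = 0.96707
Series ([0.96707] and C): 0.96707 × 0.84500 = 0.81717
Series (D, E, and F): 0.81500 × 0.90100 × 0.74400 = 0.54633
Parallel ([0.81717] and [0.54633]): 1 − (1 − 0.81717)(1 − 0.54633) = 0.917

0.917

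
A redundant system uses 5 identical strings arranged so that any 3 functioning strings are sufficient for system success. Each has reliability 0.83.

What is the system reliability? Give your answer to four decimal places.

0.9625

R = Σ_{i=3}^{5} C(5,i) p^i (1−p)^{5−i} with p = 0.83
C(5,3)·0.83^3·0.17^2 = 0.165246
C(5,4)·0.83^4·0.17^1 = 0.403396
C(5,5)·0.83^5·0.17^0 = 0.393904
Sum = 0.9625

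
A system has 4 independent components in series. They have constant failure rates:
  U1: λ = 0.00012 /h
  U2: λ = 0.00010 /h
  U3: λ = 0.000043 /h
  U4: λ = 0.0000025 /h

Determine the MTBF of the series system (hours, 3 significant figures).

3770

Series of exponential components: λ_sys = Σ λ_i
λ_sys = 0.00012 + 0.00010 + 0.000043 + 0.0000025 = 2.6550e-04 /h
MTBF = 1 / λ_sys = 3770 h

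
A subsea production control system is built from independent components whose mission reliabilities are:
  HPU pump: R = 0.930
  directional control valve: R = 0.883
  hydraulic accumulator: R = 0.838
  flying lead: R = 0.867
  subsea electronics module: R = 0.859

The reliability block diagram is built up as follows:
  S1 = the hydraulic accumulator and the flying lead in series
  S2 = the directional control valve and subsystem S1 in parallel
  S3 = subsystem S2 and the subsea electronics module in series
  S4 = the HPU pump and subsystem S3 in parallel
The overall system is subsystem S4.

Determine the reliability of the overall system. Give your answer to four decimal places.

Series (hydraulic accumulator and flying lead): 0.838000 × 0.867000 = 0.726546
Parallel (directional control valve and [0.726546]): 1 − (1 − 0.883000)(1 − 0.726546) = 0.968006
Series ([0.968006] and subsea electronics module): 0.968006 × 0.859000 = 0.831517
Parallel (HPU pump and [0.831517]): 1 − (1 − 0.930000)(1 − 0.831517) = 0.9882

0.9882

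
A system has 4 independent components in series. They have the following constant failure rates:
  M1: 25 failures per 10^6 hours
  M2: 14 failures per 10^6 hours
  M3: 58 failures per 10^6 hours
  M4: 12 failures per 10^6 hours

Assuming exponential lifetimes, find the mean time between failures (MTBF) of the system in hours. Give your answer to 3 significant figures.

Series of exponential components: λ_sys = Σ λ_i
λ_sys = 0.000025 + 0.000014 + 0.000058 + 0.000012 = 1.0900e-04 /h
MTBF = 1 / λ_sys = 9170 h

9170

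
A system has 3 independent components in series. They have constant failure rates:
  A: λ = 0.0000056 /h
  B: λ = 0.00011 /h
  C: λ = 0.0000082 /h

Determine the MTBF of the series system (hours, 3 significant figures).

8080

Series of exponential components: λ_sys = Σ λ_i
λ_sys = 0.0000056 + 0.00011 + 0.0000082 = 1.2380e-04 /h
MTBF = 1 / λ_sys = 8080 h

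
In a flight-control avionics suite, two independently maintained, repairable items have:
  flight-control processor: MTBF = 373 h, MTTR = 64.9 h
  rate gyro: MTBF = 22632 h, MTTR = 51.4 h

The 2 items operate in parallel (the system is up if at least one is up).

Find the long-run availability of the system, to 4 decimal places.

0.9997

A(flight-control processor) = MTBF/(MTBF+MTTR) = 373/(373+64.9) = 0.851793
A(rate gyro) = MTBF/(MTBF+MTTR) = 22632/(22632+51.4) = 0.997734
Parallel availability: 1 − (1 − 0.851793)(1 − 0.997734) = 0.9997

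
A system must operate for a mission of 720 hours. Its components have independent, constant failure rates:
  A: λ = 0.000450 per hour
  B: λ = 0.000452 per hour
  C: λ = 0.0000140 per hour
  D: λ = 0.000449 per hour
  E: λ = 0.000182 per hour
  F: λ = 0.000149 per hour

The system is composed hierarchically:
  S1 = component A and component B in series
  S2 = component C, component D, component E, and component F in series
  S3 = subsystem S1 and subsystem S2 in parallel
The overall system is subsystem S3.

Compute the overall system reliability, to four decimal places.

R(A) = exp(−0.000450 × 720) = 0.723250
R(B) = exp(−0.000452 × 720) = 0.722210
R(C) = exp(−0.0000140 × 720) = 0.989971
R(D) = exp(−0.000449 × 720) = 0.723771
R(E) = exp(−0.000182 × 720) = 0.877183
R(F) = exp(−0.000149 × 720) = 0.898274
Series (A and B): 0.723250 × 0.722210 = 0.522338
Series (C, D, E, and F): 0.989971 × 0.723771 × 0.877183 × 0.898274 = 0.564576
Parallel ([0.522338] and [0.564576]): 1 − (1 − 0.522338)(1 − 0.564576) = 0.7920

0.7920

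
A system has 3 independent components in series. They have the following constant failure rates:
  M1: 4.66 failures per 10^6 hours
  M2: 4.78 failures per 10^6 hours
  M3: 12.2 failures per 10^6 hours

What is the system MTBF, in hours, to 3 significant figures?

Series of exponential components: λ_sys = Σ λ_i
λ_sys = 0.00000466 + 0.00000478 + 0.0000122 = 2.1640e-05 /h
MTBF = 1 / λ_sys = 46200 h

46200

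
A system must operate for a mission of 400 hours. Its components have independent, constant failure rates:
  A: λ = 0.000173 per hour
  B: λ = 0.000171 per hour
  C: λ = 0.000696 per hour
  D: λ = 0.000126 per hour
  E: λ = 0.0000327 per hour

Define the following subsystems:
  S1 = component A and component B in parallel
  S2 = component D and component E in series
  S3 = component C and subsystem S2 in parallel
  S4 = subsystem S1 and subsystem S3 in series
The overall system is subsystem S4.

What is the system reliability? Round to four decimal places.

0.9807

R(A) = exp(−0.000173 × 400) = 0.933140
R(B) = exp(−0.000171 × 400) = 0.933887
R(C) = exp(−0.000696 × 400) = 0.756994
R(D) = exp(−0.000126 × 400) = 0.950849
R(E) = exp(−0.0000327 × 400) = 0.987005
Parallel (A and B): 1 − (1 − 0.933140)(1 − 0.933887) = 0.995580
Series (D and E): 0.950849 × 0.987005 = 0.938493
Parallel (C and [0.938493]): 1 − (1 − 0.756994)(1 − 0.938493) = 0.985053
Series ([0.995580] and [0.985053]): 0.995580 × 0.985053 = 0.9807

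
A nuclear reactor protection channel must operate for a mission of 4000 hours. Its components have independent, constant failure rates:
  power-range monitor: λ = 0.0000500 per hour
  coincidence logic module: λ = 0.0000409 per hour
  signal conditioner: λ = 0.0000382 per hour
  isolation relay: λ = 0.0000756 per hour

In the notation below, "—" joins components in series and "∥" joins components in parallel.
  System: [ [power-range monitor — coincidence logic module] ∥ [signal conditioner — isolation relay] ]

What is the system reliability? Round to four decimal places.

R(power-range monitor) = exp(−0.0000500 × 4000) = 0.818731
R(coincidence logic module) = exp(−0.0000409 × 4000) = 0.849082
R(signal conditioner) = exp(−0.0000382 × 4000) = 0.858301
R(isolation relay) = exp(−0.0000756 × 4000) = 0.739042
Series (power-range monitor and coincidence logic module): 0.818731 × 0.849082 = 0.695170
Series (signal conditioner and isolation relay): 0.858301 × 0.739042 = 0.634320
Parallel ([0.695170] and [0.634320]): 1 − (1 − 0.695170)(1 − 0.634320) = 0.8885

0.8885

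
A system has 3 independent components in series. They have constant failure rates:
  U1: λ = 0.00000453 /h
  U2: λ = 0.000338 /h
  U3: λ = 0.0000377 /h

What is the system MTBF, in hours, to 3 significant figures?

2630

Series of exponential components: λ_sys = Σ λ_i
λ_sys = 0.00000453 + 0.000338 + 0.0000377 = 3.8023e-04 /h
MTBF = 1 / λ_sys = 2630 h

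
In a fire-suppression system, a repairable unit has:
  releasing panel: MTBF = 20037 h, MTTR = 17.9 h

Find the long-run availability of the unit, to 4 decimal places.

0.9991

A(releasing panel) = MTBF/(MTBF+MTTR) = 20037/(20037+17.9) = 0.9991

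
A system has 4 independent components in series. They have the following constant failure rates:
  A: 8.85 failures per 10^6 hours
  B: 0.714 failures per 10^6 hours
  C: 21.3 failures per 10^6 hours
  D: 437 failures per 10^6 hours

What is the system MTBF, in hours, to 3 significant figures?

2140

Series of exponential components: λ_sys = Σ λ_i
λ_sys = 0.00000885 + 0.000000714 + 0.0000213 + 0.000437 = 4.6786e-04 /h
MTBF = 1 / λ_sys = 2140 h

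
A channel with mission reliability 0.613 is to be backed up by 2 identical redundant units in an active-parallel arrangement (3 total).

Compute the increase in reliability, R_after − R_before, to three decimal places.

R_before = 0.613
R_after = 1 − (1 − 0.613)^3 = 0.942
ΔR = 0.942 − 0.613 = 0.329

0.329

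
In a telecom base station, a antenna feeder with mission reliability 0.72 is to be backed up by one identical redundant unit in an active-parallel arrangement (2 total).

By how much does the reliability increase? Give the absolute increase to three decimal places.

R_before = 0.72
R_after = 1 − (1 − 0.72)^2 = 0.922
ΔR = 0.922 − 0.72 = 0.202

0.202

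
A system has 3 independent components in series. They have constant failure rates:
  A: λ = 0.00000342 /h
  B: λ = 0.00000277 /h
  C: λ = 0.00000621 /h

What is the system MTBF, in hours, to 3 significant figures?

Series of exponential components: λ_sys = Σ λ_i
λ_sys = 0.00000342 + 0.00000277 + 0.00000621 = 1.2400e-05 /h
MTBF = 1 / λ_sys = 80600 h

80600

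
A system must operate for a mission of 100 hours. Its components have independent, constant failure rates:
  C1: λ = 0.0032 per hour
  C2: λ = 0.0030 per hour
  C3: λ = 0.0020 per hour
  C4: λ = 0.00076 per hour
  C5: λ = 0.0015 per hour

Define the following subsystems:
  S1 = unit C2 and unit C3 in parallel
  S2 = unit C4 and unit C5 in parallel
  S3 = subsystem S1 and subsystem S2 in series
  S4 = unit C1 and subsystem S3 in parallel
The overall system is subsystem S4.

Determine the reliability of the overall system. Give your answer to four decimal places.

0.9845

R(C1) = exp(−0.0032 × 100) = 0.726149
R(C2) = exp(−0.0030 × 100) = 0.740818
R(C3) = exp(−0.0020 × 100) = 0.818731
R(C4) = exp(−0.00076 × 100) = 0.926816
R(C5) = exp(−0.0015 × 100) = 0.860708
Parallel (C2 and C3): 1 − (1 − 0.740818)(1 − 0.818731) = 0.953018
Parallel (C4 and C5): 1 − (1 − 0.926816)(1 − 0.860708) = 0.989806
Series ([0.953018] and [0.989806]): 0.953018 × 0.989806 = 0.943303
Parallel (C1 and [0.943303]): 1 − (1 − 0.726149)(1 − 0.943303) = 0.9845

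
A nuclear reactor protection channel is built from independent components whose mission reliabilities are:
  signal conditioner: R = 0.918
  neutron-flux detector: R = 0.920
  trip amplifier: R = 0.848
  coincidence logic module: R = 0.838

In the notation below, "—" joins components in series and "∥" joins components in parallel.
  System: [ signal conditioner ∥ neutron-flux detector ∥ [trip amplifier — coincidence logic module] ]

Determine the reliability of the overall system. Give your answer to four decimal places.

0.9981

Series (trip amplifier and coincidence logic module): 0.848000 × 0.838000 = 0.710624
Parallel (signal conditioner, neutron-flux detector, and [0.710624]): 1 − (1 − 0.918000)(1 − 0.920000)(1 − 0.710624) = 0.9981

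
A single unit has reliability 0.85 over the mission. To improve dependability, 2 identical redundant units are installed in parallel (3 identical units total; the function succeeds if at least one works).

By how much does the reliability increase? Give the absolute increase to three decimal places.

R_before = 0.85
R_after = 1 − (1 − 0.85)^3 = 0.997
ΔR = 0.997 − 0.85 = 0.147

0.147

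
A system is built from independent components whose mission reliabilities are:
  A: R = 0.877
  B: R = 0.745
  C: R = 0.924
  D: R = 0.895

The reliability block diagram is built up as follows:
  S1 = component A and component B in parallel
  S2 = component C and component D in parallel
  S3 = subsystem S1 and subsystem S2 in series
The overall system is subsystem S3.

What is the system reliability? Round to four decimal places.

0.9609

Parallel (A and B): 1 − (1 − 0.877000)(1 − 0.745000) = 0.968635
Parallel (C and D): 1 − (1 − 0.924000)(1 − 0.895000) = 0.992020
Series ([0.968635] and [0.992020]): 0.968635 × 0.992020 = 0.9609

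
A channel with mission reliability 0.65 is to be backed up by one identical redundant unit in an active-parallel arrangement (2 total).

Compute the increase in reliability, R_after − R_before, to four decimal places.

0.2275

R_before = 0.65
R_after = 1 − (1 − 0.65)^2 = 0.8775
ΔR = 0.8775 − 0.65 = 0.2275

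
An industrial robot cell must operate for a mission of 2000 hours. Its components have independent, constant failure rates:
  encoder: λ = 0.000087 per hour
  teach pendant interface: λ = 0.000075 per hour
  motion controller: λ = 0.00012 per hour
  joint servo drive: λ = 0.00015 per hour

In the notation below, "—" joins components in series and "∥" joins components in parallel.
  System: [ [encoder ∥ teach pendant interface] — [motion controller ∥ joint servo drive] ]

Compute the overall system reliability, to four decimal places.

0.9237

R(encoder) = exp(−0.000087 × 2000) = 0.840297
R(teach pendant interface) = exp(−0.000075 × 2000) = 0.860708
R(motion controller) = exp(−0.00012 × 2000) = 0.786628
R(joint servo drive) = exp(−0.00015 × 2000) = 0.740818
Parallel (encoder and teach pendant interface): 1 − (1 − 0.840297)(1 − 0.860708) = 0.977755
Parallel (motion controller and joint servo drive): 1 − (1 − 0.786628)(1 − 0.740818) = 0.944698
Series ([0.977755] and [0.944698]): 0.977755 × 0.944698 = 0.9237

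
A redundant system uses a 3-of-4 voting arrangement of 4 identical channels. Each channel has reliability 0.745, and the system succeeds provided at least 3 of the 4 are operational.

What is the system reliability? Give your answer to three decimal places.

0.730

R = Σ_{i=3}^{4} C(4,i) p^i (1−p)^{4−i} with p = 0.745
C(4,3)·0.745^3·0.255^1 = 0.42176
C(4,4)·0.745^4·0.255^0 = 0.30805
Sum = 0.730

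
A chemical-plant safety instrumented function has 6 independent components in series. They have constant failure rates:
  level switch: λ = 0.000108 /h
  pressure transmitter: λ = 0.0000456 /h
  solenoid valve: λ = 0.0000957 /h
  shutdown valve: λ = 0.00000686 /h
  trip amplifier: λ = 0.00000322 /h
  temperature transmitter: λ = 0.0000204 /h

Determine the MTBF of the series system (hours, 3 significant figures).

Series of exponential components: λ_sys = Σ λ_i
λ_sys = 0.000108 + 0.0000456 + 0.0000957 + 0.00000686 + 0.00000322 + 0.0000204 = 2.7978e-04 /h
MTBF = 1 / λ_sys = 3570 h

3570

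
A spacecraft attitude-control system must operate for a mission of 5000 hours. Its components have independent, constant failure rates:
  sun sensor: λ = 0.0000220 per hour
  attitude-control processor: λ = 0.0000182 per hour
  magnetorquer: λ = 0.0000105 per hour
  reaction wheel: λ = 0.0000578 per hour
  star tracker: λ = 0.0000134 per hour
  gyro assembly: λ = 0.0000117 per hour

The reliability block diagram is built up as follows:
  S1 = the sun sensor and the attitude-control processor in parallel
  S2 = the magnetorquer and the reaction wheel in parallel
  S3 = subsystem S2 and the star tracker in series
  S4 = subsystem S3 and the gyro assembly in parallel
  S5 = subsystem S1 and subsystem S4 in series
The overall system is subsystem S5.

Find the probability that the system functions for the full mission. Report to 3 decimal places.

0.987

R(sun sensor) = exp(−0.0000220 × 5000) = 0.89583
R(attitude-control processor) = exp(−0.0000182 × 5000) = 0.91302
R(magnetorquer) = exp(−0.0000105 × 5000) = 0.94885
R(reaction wheel) = exp(−0.0000578 × 5000) = 0.74901
R(star tracker) = exp(−0.0000134 × 5000) = 0.93520
R(gyro assembly) = exp(−0.0000117 × 5000) = 0.94318
Parallel (sun sensor and attitude-control processor): 1 − (1 − 0.89583)(1 − 0.91302) = 0.99094
Parallel (magnetorquer and reaction wheel): 1 − (1 − 0.94885)(1 − 0.74901) = 0.98716
Series ([0.98716] and star tracker): 0.98716 × 0.93520 = 0.92319
Parallel ([0.92319] and gyro assembly): 1 − (1 − 0.92319)(1 − 0.94318) = 0.99564
Series ([0.99094] and [0.99564]): 0.99094 × 0.99564 = 0.987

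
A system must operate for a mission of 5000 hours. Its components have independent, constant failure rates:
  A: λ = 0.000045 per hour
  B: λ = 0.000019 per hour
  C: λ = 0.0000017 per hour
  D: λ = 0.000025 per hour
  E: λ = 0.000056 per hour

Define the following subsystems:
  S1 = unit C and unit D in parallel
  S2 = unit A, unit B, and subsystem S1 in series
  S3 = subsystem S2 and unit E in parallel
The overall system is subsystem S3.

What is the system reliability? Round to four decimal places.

0.9329

R(A) = exp(−0.000045 × 5000) = 0.798516
R(B) = exp(−0.000019 × 5000) = 0.909373
R(C) = exp(−0.0000017 × 5000) = 0.991536
R(D) = exp(−0.000025 × 5000) = 0.882497
R(E) = exp(−0.000056 × 5000) = 0.755784
Parallel (C and D): 1 − (1 − 0.991536)(1 − 0.882497) = 0.999005
Series (A, B, and [0.999005]): 0.798516 × 0.909373 × 0.999005 = 0.725426
Parallel ([0.725426] and E): 1 − (1 − 0.725426)(1 − 0.755784) = 0.9329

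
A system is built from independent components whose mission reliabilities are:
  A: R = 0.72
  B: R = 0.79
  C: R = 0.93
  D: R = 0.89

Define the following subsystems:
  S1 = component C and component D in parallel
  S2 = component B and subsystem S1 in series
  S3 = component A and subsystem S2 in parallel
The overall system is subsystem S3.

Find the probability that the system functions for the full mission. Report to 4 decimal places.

0.9395

Parallel (C and D): 1 − (1 − 0.930000)(1 − 0.890000) = 0.992300
Series (B and [0.992300]): 0.790000 × 0.992300 = 0.783917
Parallel (A and [0.783917]): 1 − (1 − 0.720000)(1 − 0.783917) = 0.9395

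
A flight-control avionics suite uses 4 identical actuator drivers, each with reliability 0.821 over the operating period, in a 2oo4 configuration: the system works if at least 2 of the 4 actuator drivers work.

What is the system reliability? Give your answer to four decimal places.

R = Σ_{i=2}^{4} C(4,i) p^i (1−p)^{4−i} with p = 0.821
C(4,2)·0.821^2·0.179^2 = 0.129582
C(4,3)·0.821^3·0.179^1 = 0.396226
C(4,4)·0.821^4·0.179^0 = 0.454331
Sum = 0.9801

0.9801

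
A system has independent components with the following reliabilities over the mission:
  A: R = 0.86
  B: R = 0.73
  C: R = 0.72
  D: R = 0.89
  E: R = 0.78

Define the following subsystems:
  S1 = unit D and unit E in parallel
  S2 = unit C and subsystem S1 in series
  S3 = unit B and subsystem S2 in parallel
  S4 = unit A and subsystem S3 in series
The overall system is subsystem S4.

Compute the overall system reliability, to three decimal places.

0.791

Parallel (D and E): 1 − (1 − 0.89000)(1 − 0.78000) = 0.97580
Series (C and [0.97580]): 0.72000 × 0.97580 = 0.70258
Parallel (B and [0.70258]): 1 − (1 − 0.73000)(1 − 0.70258) = 0.91970
Series (A and [0.91970]): 0.86000 × 0.91970 = 0.791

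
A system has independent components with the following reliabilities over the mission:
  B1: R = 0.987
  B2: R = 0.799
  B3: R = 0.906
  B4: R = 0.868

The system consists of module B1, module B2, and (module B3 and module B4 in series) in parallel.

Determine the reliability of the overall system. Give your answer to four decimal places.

Series (B3 and B4): 0.906000 × 0.868000 = 0.786408
Parallel (B1, B2, and [0.786408]): 1 − (1 − 0.987000)(1 − 0.799000)(1 − 0.786408) = 0.9994

0.9994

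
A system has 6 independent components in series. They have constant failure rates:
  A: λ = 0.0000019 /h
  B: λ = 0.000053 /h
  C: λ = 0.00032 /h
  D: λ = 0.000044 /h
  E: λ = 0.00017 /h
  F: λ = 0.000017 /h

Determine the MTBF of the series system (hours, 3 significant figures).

1650

Series of exponential components: λ_sys = Σ λ_i
λ_sys = 0.0000019 + 0.000053 + 0.00032 + 0.000044 + 0.00017 + 0.000017 = 6.0590e-04 /h
MTBF = 1 / λ_sys = 1650 h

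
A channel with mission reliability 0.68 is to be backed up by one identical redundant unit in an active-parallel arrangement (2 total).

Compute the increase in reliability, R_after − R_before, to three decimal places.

0.218

R_before = 0.68
R_after = 1 − (1 − 0.68)^2 = 0.898
ΔR = 0.898 − 0.68 = 0.218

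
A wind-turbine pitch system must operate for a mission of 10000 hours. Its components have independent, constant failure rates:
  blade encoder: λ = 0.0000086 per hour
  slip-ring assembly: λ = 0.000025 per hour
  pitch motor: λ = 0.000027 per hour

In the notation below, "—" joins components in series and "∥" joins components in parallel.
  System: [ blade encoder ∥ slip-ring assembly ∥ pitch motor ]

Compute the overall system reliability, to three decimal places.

0.996

R(blade encoder) = exp(−0.0000086 × 10000) = 0.91759
R(slip-ring assembly) = exp(−0.000025 × 10000) = 0.77880
R(pitch motor) = exp(−0.000027 × 10000) = 0.76338
Parallel (blade encoder, slip-ring assembly, and pitch motor): 1 − (1 − 0.91759)(1 − 0.77880)(1 − 0.76338) = 0.996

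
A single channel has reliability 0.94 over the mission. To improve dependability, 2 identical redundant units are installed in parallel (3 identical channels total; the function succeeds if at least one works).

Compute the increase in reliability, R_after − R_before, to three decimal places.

R_before = 0.94
R_after = 1 − (1 − 0.94)^3 = 1.000
ΔR = 1.000 − 0.94 = 0.060

0.060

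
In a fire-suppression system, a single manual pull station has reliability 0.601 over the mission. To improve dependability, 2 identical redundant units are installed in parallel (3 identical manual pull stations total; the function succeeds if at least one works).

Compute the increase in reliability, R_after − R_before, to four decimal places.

0.3355

R_before = 0.601
R_after = 1 − (1 − 0.601)^3 = 0.9365
ΔR = 0.9365 − 0.601 = 0.3355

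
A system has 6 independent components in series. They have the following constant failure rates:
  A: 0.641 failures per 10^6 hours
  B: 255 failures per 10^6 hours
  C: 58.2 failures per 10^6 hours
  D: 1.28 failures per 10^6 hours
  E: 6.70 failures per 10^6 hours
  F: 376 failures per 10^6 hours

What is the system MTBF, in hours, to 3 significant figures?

Series of exponential components: λ_sys = Σ λ_i
λ_sys = 0.000000641 + 0.000255 + 0.0000582 + 0.00000128 + 0.00000670 + 0.000376 = 6.9782e-04 /h
MTBF = 1 / λ_sys = 1430 h

1430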